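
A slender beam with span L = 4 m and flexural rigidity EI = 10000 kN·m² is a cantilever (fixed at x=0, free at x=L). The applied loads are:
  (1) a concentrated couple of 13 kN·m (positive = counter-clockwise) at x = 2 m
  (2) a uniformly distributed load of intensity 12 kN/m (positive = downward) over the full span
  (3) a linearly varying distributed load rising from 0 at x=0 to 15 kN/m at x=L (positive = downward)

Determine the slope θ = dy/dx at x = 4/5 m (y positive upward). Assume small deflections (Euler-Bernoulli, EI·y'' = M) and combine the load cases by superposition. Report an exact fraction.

θ(4/5) = -3329/312500 rad

Load 1 — applied couple M₀=13 kN·m at a=2 m (b=L-a=2):
  θ_1 = M₀x/EI  [x≤a] = 13·(4/5)/10000 = 13/12500 rad
Load 2 — uniform load w=12 kN/m over full span:
  θ_2 = -wx(x²-3Lx+3L²)/(6EI) = -12·(4/5)·((4/5)²-3·4·(4/5)+3·4²)/(6·10000) = -488/78125 rad
Load 3 — triangular load w₀=15 kN/m (0→w₀ over full span):
  θ_3 = (w₀Lx²/4-w₀L²x/3-w₀x⁴/(24L))/EI = (15·4·(4/5)²/4-15·4²·(4/5)/3-15·(4/5)⁴/(24·4))/10000 = -851/156250 rad
Superposition: θ = Σ θ_i = -3329/312500 rad ≈ -0.010653 rad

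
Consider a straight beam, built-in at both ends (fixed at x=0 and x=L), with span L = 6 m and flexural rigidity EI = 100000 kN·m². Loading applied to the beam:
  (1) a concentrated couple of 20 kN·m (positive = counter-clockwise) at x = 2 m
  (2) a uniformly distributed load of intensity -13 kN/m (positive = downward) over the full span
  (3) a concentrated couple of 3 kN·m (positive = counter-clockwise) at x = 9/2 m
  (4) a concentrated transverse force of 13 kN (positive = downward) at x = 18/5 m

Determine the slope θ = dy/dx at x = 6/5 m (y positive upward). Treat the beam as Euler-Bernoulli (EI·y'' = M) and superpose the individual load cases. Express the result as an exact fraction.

θ(6/5) = 30083/156250000 rad

Load 1 — applied couple M₀=20 kN·m at a=2 m (b=L-a=4):
  θ_1 = (R_Ax²/2 - M_Ax)/EI  [x≤a] with R_A=40/9, M_A=0 = ((40/9)·(6/5)²/2 - 0·(6/5))/100000 = 1/31250 rad
Load 2 — uniform load w=-13 kN/m over full span:
  θ_2 = -wx(L-x)(L-2x)/(12EI) = -(-13)·(6/5)·(6-(6/5))·(6-2·(6/5))/(12·100000) = 351/1562500 rad
Load 3 — applied couple M₀=3 kN·m at a=9/2 m (b=L-a=3/2):
  θ_3 = (R_Ax²/2 - M_Ax)/EI  [x≤a] with R_A=9/16, M_A=15/16 = ((9/16)·(6/5)²/2 - (15/16)·(6/5))/100000 = -9/1250000 rad
Load 4 — point force P=13 kN at a=18/5 m (b=L-a=12/5):
  θ_4 = -Pb²x(2aL-(3a+b)x)/(2L³EI)  [x≤a] = -13·(12/5)²·(6/5)·(2·(18/5)·6-(3·(18/5)+(12/5))·(6/5))/(2·6³·100000) = -2223/39062500 rad
Superposition: θ = Σ θ_i = 30083/156250000 rad ≈ 0.000193 rad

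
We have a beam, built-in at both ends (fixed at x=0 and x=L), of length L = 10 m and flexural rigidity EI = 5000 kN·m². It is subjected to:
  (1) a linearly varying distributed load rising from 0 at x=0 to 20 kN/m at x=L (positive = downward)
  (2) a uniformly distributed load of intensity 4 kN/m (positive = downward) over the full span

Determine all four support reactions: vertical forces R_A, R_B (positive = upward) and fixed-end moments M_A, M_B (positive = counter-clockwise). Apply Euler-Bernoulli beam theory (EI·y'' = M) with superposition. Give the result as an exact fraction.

Load 1 — triangular load w₀=20 kN/m (0→w₀ over full span):
  R_A = 3w₀L/20 = 3·20·10/20 = 30 kN
  M_A = w₀L²/30 = 20·10²/30 = 200/3 kN·m
  R_B = 7w₀L/20 = 7·20·10/20 = 70 kN
  M_B = -w₀L²/20 = -20·10²/20 = -100 kN·m
Load 2 — uniform load w=4 kN/m over full span:
  R_A = wL/2 = 4·10/2 = 20 kN
  M_A = wL²/12 = 4·10²/12 = 100/3 kN·m
  R_B = wL/2 = 4·10/2 = 20 kN
  M_B = -wL²/12 = -4·10²/12 = -100/3 kN·m
Superposition: R_A = 50 kN, M_A = 100 kN·m, R_B = 90 kN, M_B = -400/3 kN·m

R_A = 50 kN, M_A = 100 kN·m, R_B = 90 kN, M_B = -400/3 kN·m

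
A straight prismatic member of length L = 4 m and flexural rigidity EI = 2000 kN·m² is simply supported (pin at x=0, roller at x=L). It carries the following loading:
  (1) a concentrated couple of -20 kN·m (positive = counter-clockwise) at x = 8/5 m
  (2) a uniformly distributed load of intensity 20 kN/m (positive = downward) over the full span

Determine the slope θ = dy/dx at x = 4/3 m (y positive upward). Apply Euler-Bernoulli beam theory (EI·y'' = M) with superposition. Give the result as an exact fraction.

Load 1 — applied couple M₀=-20 kN·m at a=8/5 m (b=L-a=12/5):
  θ_1 = (M₀x²/(2L)+C₁)/EI  [x≤a] with C₁=M₀(3b²-L²)/(6L)=-16/15 = ((-20)·(4/3)²/(2·4)+(-16/15))/2000 = -31/11250 rad
Load 2 — uniform load w=20 kN/m over full span:
  θ_2 = -w(L³-6Lx²+4x³)/(24EI) = -20·(4³-6·4·(4/3)²+4·(4/3)³)/(24·2000) = -26/2025 rad
Superposition: θ = Σ θ_i = -1579/101250 rad ≈ -0.015595 rad

θ(4/3) = -1579/101250 rad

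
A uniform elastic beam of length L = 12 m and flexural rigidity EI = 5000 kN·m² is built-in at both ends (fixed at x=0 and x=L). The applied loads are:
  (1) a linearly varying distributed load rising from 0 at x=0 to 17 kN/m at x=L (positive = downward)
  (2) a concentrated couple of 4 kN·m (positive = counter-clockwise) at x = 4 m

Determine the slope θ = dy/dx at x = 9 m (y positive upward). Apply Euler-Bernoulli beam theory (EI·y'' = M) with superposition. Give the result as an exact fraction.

θ(9) = 18499/800000 rad

Load 1 — triangular load w₀=17 kN/m (0→w₀ over full span):
  θ_1 = -w₀(2x(L-x)(L-2x)(x+2L)+x²(L-x)²)/(120LEI) = -17·(2·9·(12-9)·(12-2·9)·(9+2·12)+9²·(12-9)²)/(120·12·5000) = 18819/800000 rad
Load 2 — applied couple M₀=4 kN·m at a=4 m (b=L-a=8):
  θ_2 = (R_Ax²/2 - M_Ax - M₀(x-a))/EI  [x>a] with R_A=4/9, M_A=0 = ((4/9)·9²/2 - 0·9 - 4·(9-4))/5000 = -1/2500 rad
Superposition: θ = Σ θ_i = 18499/800000 rad ≈ 0.023124 rad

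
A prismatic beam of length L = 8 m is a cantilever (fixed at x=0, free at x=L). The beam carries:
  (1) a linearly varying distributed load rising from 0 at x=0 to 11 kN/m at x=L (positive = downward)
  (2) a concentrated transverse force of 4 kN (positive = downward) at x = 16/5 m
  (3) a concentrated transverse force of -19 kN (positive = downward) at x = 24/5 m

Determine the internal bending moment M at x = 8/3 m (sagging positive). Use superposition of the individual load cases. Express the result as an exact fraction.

M(8/3) = -33728/405 kN·m

Load 1 — triangular load w₀=11 kN/m (0→w₀ over full span):
  M_1 = w₀Lx/2 - w₀L²/3 - w₀x³/(6L) = 11·8·(8/3)/2 - 11·8²/3 - 11·(8/3)³/(6·8) = -9856/81 kN·m
Load 2 — point force P=4 kN at a=16/5 m (b=L-a=24/5):
  M_2 = -P(a-x)  [x≤a] = -4·((16/5)-(8/3)) = -32/15 kN·m
Load 3 — point force P=-19 kN at a=24/5 m (b=L-a=16/5):
  M_3 = -P(a-x)  [x≤a] = -(-19)·((24/5)-(8/3)) = 608/15 kN·m
Superposition: M = Σ M_i = -33728/405 kN·m ≈ -83.279012 kN·m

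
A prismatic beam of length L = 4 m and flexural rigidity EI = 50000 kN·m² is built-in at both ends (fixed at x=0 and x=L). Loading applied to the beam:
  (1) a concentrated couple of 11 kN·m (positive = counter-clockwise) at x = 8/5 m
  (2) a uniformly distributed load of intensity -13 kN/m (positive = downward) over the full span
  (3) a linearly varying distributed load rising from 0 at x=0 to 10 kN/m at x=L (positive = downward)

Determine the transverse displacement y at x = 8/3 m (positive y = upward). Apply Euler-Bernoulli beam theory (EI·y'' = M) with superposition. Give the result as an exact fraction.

Load 1 — applied couple M₀=11 kN·m at a=8/5 m (b=L-a=12/5):
  y_1 = (R_Ax³/6 - M_Ax²/2 - M₀(x-a)²/2)/EI  [x>a] with R_A=99/25, M_A=33/25 = ((99/25)·(8/3)³/6 - (33/25)·(8/3)²/2 - 11·((8/3)-(8/5))²/2)/50000 = 22/703125 m
Load 2 — uniform load w=-13 kN/m over full span:
  y_2 = -wx²(L-x)²/(24EI) = -(-13)·(8/3)²·(4-(8/3))²/(24·50000) = 104/759375 m
Load 3 — triangular load w₀=10 kN/m (0→w₀ over full span):
  y_3 = -w₀x²(L-x)²(x+2L)/(120LEI) = -10·(8/3)²·(4-(8/3))²·((8/3)+2·4)/(120·4·50000) = -128/2278125 m
Superposition: y = Σ y_i = 6382/56953125 m ≈ 0.000112 m

y(8/3) = 6382/56953125 m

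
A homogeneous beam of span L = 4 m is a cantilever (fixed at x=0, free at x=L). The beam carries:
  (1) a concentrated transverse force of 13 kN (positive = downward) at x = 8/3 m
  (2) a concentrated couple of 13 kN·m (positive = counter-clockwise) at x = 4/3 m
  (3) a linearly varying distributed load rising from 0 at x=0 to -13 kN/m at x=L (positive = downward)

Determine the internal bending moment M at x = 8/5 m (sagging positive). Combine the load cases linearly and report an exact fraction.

Load 1 — point force P=13 kN at a=8/3 m (b=L-a=4/3):
  M_1 = -P(a-x)  [x≤a] = -13·((8/3)-(8/5)) = -208/15 kN·m
Load 2 — applied couple M₀=13 kN·m at a=4/3 m (b=L-a=8/3):
  M_2 = 0  [x>a] = 0 kN·m
Load 3 — triangular load w₀=-13 kN/m (0→w₀ over full span):
  M_3 = w₀Lx/2 - w₀L²/3 - w₀x³/(6L) = (-13)·4·(8/5)/2 - (-13)·4²/3 - (-13)·(8/5)³/(6·4) = 3744/125 kN·m
Superposition: M = Σ M_i = 6032/375 kN·m ≈ 16.085333 kN·m

M(8/5) = 6032/375 kN·m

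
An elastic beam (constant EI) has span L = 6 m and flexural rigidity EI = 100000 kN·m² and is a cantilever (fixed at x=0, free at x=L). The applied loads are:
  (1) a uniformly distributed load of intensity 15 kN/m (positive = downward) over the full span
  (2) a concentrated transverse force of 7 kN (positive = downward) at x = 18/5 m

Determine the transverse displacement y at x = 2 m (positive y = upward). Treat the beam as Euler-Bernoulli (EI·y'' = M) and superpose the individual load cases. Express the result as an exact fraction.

Load 1 — uniform load w=15 kN/m over full span:
  y_1 = -wx²(x²-4Lx+6L²)/(24EI) = -15·2²·(2²-4·6·2+6·6²)/(24·100000) = -43/10000 m
Load 2 — point force P=7 kN at a=18/5 m (b=L-a=12/5):
  y_2 = -Px²(3a-x)/(6EI)  [x≤a] = -7·2²·(3·(18/5)-2)/(6·100000) = -77/187500 m
Superposition: y = Σ y_i = -3533/750000 m ≈ -0.004711 m

y(2) = -3533/750000 m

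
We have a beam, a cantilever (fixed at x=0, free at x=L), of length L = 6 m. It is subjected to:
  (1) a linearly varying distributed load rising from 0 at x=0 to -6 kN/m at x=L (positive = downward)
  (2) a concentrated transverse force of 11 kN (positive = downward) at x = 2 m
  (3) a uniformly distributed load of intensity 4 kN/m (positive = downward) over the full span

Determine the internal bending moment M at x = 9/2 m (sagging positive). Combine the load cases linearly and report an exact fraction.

Load 1 — triangular load w₀=-6 kN/m (0→w₀ over full span):
  M_1 = w₀Lx/2 - w₀L²/3 - w₀x³/(6L) = (-6)·6·(9/2)/2 - (-6)·6²/3 - (-6)·(9/2)³/(6·6) = 99/16 kN·m
Load 2 — point force P=11 kN at a=2 m (b=L-a=4):
  M_2 = 0  [x>a] = 0 kN·m
Load 3 — uniform load w=4 kN/m over full span:
  M_3 = -w(L-x)²/2 = -4·(6-(9/2))²/2 = -9/2 kN·m
Superposition: M = Σ M_i = 27/16 kN·m ≈ 1.687500 kN·m

M(9/2) = 27/16 kN·m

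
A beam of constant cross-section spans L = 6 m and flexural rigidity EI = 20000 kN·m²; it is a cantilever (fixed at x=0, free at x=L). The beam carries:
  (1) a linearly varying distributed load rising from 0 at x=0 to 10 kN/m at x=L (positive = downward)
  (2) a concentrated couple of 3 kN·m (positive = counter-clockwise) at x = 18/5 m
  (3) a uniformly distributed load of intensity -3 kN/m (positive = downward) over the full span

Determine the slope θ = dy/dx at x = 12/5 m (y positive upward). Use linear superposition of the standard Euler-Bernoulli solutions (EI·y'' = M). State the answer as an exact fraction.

Load 1 — triangular load w₀=10 kN/m (0→w₀ over full span):
  θ_1 = (w₀Lx²/4-w₀L²x/3-w₀x⁴/(24L))/EI = (10·6·(12/5)²/4-10·6²·(12/5)/3-10·(12/5)⁴/(24·6))/20000 = -1593/156250 rad
Load 2 — applied couple M₀=3 kN·m at a=18/5 m (b=L-a=12/5):
  θ_2 = M₀x/EI  [x≤a] = 3·(12/5)/20000 = 9/25000 rad
Load 3 — uniform load w=-3 kN/m over full span:
  θ_3 = -wx(x²-3Lx+3L²)/(6EI) = -(-3)·(12/5)·((12/5)²-3·6·(12/5)+3·6²)/(6·20000) = 1323/312500 rad
Superposition: θ = Σ θ_i = -3501/625000 rad ≈ -0.005602 rad

θ(12/5) = -3501/625000 rad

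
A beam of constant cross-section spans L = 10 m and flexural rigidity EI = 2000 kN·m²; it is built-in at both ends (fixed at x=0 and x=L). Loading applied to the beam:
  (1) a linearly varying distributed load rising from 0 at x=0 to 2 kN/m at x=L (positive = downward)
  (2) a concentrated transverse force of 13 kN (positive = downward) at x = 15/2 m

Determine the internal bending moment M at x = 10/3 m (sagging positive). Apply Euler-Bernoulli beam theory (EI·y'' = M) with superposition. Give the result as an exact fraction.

Load 1 — triangular load w₀=2 kN/m (0→w₀ over full span):
  M_1 = 3w₀Lx/20 - w₀L²/30 - w₀x³/(6L) = 3·2·10·(10/3)/20 - 2·10²/30 - 2·(10/3)³/(6·10) = 170/81 kN·m
Load 2 — point force P=13 kN at a=15/2 m (b=L-a=5/2):
  M_2 = Pb²(3a+b)x/L³ - Pab²/L²  [x≤a] = 13·(5/2)²·(3·(15/2)+(5/2))·(10/3)/10³ - 13·(15/2)·(5/2)²/10² = 65/96 kN·m
Superposition: M = Σ M_i = 7195/2592 kN·m ≈ 2.775849 kN·m

M(10/3) = 7195/2592 kN·m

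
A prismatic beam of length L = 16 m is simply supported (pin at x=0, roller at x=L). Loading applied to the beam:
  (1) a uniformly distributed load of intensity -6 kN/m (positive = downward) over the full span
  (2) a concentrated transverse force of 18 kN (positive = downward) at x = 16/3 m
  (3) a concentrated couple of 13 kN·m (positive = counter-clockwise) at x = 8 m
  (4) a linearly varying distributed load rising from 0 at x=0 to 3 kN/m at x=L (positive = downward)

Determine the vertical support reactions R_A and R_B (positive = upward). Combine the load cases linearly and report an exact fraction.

R_A = -435/16 kN, R_B = -429/16 kN

Load 1 — uniform load w=-6 kN/m over full span:
  R_A = wL/2 = (-6)·16/2 = -48 kN
  R_B = wL/2 = (-6)·16/2 = -48 kN
Load 2 — point force P=18 kN at a=16/3 m (b=L-a=32/3):
  R_A = Pb/L = 18·(32/3)/16 = 12 kN
  R_B = Pa/L = 18·(16/3)/16 = 6 kN
Load 3 — applied couple M₀=13 kN·m at a=8 m (b=L-a=8):
  R_A = M₀/L = 13/16 kN
  R_B = -M₀/L = -13/16 kN
Load 4 — triangular load w₀=3 kN/m (0→w₀ over full span):
  R_A = w₀L/6 = 3·16/6 = 8 kN
  R_B = w₀L/3 = 3·16/3 = 16 kN
Superposition: R_A = -435/16 kN, R_B = -429/16 kN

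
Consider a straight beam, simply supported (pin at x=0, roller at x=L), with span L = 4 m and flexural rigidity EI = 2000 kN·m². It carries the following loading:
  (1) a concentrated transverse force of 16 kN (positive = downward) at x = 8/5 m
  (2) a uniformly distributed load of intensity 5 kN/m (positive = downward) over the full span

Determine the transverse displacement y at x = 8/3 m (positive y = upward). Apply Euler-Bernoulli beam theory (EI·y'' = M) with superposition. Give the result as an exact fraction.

Load 1 — point force P=16 kN at a=8/5 m (b=L-a=12/5):
  y_1 = -Pa(L-x)(2Lx-a²-x²)/(6LEI)  [x>a] = -16·(8/5)·(4-(8/3))·(2·4·(8/3)-(8/5)²-(8/3)²)/(6·4·2000) = -10496/1265625 m
Load 2 — uniform load w=5 kN/m over full span:
  y_2 = -wx(L³-2Lx²+x³)/(24EI) = -5·(8/3)·(4³-2·4·(8/3)²+(8/3)³)/(24·2000) = -44/6075 m
Superposition: y = Σ y_i = -58988/3796875 m ≈ -0.015536 m

y(8/3) = -58988/3796875 m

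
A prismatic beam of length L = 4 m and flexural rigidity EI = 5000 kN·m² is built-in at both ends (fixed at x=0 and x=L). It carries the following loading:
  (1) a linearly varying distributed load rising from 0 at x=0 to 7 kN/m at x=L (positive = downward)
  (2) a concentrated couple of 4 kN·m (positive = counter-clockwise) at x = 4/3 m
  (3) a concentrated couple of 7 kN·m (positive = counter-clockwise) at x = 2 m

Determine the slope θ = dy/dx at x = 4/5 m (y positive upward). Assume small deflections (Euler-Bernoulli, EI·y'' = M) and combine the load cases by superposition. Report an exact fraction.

Load 1 — triangular load w₀=7 kN/m (0→w₀ over full span):
  θ_1 = -w₀(2x(L-x)(L-2x)(x+2L)+x²(L-x)²)/(120LEI) = -7·(2·(4/5)·(4-(4/5))·(4-2·(4/5))·((4/5)+2·4)+(4/5)²·(4-(4/5))²)/(120·4·5000) = -392/1171875 rad
Load 2 — applied couple M₀=4 kN·m at a=4/3 m (b=L-a=8/3):
  θ_2 = (R_Ax²/2 - M_Ax)/EI  [x≤a] with R_A=4/3, M_A=0 = ((4/3)·(4/5)²/2 - 0·(4/5))/5000 = 4/46875 rad
Load 3 — applied couple M₀=7 kN·m at a=2 m (b=L-a=2):
  θ_3 = (R_Ax²/2 - M_Ax)/EI  [x≤a] with R_A=21/8, M_A=7/4 = ((21/8)·(4/5)²/2 - (7/4)·(4/5))/5000 = -7/62500 rad
Superposition: θ = Σ θ_i = -1693/4687500 rad ≈ -0.000361 rad

θ(4/5) = -1693/4687500 rad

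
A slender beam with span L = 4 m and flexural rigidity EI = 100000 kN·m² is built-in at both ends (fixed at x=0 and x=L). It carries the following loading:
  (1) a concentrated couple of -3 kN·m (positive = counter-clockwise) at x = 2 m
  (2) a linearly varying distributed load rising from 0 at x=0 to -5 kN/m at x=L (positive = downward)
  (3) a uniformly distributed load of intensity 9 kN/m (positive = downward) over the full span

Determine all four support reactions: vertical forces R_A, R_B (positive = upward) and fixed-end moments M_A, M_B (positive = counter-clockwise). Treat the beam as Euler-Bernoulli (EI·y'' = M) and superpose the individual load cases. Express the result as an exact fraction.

Load 1 — applied couple M₀=-3 kN·m at a=2 m (b=L-a=2):
  R_A = 6M₀ab/L³ = 6·(-3)·2·2/4³ = -9/8 kN
  M_A = M₀b(2a-b)/L² = (-3)·2·(2·2-2)/4² = -3/4 kN·m
  R_B = -6M₀ab/L³ = -6·(-3)·2·2/4³ = 9/8 kN
  M_B = M₀a(2b-a)/L² = (-3)·2·(2·2-2)/4² = -3/4 kN·m
Load 2 — triangular load w₀=-5 kN/m (0→w₀ over full span):
  R_A = 3w₀L/20 = 3·(-5)·4/20 = -3 kN
  M_A = w₀L²/30 = (-5)·4²/30 = -8/3 kN·m
  R_B = 7w₀L/20 = 7·(-5)·4/20 = -7 kN
  M_B = -w₀L²/20 = -(-5)·4²/20 = 4 kN·m
Load 3 — uniform load w=9 kN/m over full span:
  R_A = wL/2 = 9·4/2 = 18 kN
  M_A = wL²/12 = 9·4²/12 = 12 kN·m
  R_B = wL/2 = 9·4/2 = 18 kN
  M_B = -wL²/12 = -9·4²/12 = -12 kN·m
Superposition: R_A = 111/8 kN, M_A = 103/12 kN·m, R_B = 97/8 kN, M_B = -35/4 kN·m

R_A = 111/8 kN, M_A = 103/12 kN·m, R_B = 97/8 kN, M_B = -35/4 kN·m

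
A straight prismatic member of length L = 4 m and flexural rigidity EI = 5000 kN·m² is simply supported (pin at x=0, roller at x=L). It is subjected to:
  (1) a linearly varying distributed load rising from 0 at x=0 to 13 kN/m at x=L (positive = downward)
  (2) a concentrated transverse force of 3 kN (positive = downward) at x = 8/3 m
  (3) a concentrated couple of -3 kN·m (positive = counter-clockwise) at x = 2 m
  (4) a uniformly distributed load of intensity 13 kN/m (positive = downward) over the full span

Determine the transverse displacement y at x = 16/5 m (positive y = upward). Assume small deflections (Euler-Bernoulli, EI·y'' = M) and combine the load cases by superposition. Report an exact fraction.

y(16/5) = -8816603/1054687500 m

Load 1 — triangular load w₀=13 kN/m (0→w₀ over full span):
  y_1 = -w₀x(7L⁴-10L²x²+3x⁴)/(360LEI) = -13·(16/5)·(7·4⁴-10·4²·(16/5)²+3·(16/5)⁴)/(360·4·5000) = -26416/9765625 m
Load 2 — point force P=3 kN at a=8/3 m (b=L-a=4/3):
  y_2 = -Pa(L-x)(2Lx-a²-x²)/(6LEI)  [x>a] = -3·(8/3)·(4-(16/5))·(2·4·(16/5)-(8/3)²-(16/5)²)/(6·4·5000) = -928/2109375 m
Load 3 — applied couple M₀=-3 kN·m at a=2 m (b=L-a=2):
  y_3 = (M₀x³/(6L)-M₀(x-a)²/2+C₁x)/EI  [x>a] with C₁=M₀(3b²-L²)/(6L)=1/2 = ((-3)·(16/5)³/(6·4)-(-3)·((16/5)-2)²/2+(1/2)·(16/5))/5000 = -21/312500 m
Load 4 — uniform load w=13 kN/m over full span:
  y_4 = -wx(L³-2Lx²+x³)/(24EI) = -13·(16/5)·(4³-2·4·(16/5)²+(16/5)³)/(24·5000) = -6032/1171875 m
Superposition: y = Σ y_i = -8816603/1054687500 m ≈ -0.008359 m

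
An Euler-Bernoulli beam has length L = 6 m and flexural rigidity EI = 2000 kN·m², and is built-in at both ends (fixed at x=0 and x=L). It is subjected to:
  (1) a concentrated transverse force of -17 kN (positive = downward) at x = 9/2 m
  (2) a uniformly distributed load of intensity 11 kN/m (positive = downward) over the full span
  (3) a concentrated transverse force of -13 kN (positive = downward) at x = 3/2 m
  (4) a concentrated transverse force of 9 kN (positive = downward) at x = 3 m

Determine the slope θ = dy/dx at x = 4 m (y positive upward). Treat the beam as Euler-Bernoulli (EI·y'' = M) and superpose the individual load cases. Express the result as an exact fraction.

Load 1 — point force P=-17 kN at a=9/2 m (b=L-a=3/2):
  θ_1 = -Pb²x(2aL-(3a+b)x)/(2L³EI)  [x≤a] = -(-17)·(3/2)²·4·(2·(9/2)·6-(3·(9/2)+(3/2))·4)/(2·6³·2000) = -17/16000 rad
Load 2 — uniform load w=11 kN/m over full span:
  θ_2 = -wx(L-x)(L-2x)/(12EI) = -11·4·(6-4)·(6-2·4)/(12·2000) = 11/1500 rad
Load 3 — point force P=-13 kN at a=3/2 m (b=L-a=9/2):
  θ_3 = Pa²(L-x)(2bL-(3b+a)(L-x))/(2L³EI)  [x>a] = (-13)·(3/2)²·(6-4)·(2·(9/2)·6-(3·(9/2)+(3/2))·(6-4))/(2·6³·2000) = -13/8000 rad
Load 4 — point force P=9 kN at a=3 m (b=L-a=3):
  θ_4 = Pa²(L-x)(2bL-(3b+a)(L-x))/(2L³EI)  [x>a] = 9·3²·(6-4)·(2·3·6-(3·3+3)·(6-4))/(2·6³·2000) = 9/4000 rad
Superposition: θ = Σ θ_i = 331/48000 rad ≈ 0.006896 rad

θ(4) = 331/48000 rad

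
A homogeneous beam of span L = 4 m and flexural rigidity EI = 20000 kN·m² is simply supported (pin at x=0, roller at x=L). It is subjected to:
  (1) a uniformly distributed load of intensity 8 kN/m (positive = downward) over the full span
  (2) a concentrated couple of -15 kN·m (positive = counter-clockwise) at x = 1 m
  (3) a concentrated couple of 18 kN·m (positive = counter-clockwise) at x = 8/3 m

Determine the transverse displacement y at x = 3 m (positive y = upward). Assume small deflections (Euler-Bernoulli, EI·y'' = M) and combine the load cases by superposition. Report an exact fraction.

Load 1 — uniform load w=8 kN/m over full span:
  y_1 = -wx(L³-2Lx²+x³)/(24EI) = -8·3·(4³-2·4·3²+3³)/(24·20000) = -19/20000 m
Load 2 — applied couple M₀=-15 kN·m at a=1 m (b=L-a=3):
  y_2 = (M₀x³/(6L)-M₀(x-a)²/2+C₁x)/EI  [x>a] with C₁=M₀(3b²-L²)/(6L)=-55/8 = ((-15)·3³/(6·4)-(-15)·(3-1)²/2+(-55/8)·3)/20000 = -3/8000 m
Load 3 — applied couple M₀=18 kN·m at a=8/3 m (b=L-a=4/3):
  y_3 = (M₀x³/(6L)-M₀(x-a)²/2+C₁x)/EI  [x>a] with C₁=M₀(3b²-L²)/(6L)=-8 = (18·3³/(6·4)-18·(3-(8/3))²/2+(-8)·3)/20000 = -19/80000 m
Superposition: y = Σ y_i = -1/640 m ≈ -0.001563 m

y(3) = -1/640 m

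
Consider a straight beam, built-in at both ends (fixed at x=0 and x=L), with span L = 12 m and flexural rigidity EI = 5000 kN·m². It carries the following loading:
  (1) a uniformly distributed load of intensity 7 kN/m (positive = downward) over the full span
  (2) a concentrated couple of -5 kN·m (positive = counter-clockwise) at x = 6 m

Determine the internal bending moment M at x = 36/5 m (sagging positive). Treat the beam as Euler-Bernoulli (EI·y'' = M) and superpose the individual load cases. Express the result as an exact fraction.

Load 1 — uniform load w=7 kN/m over full span:
  M_1 = wLx/2 - wL²/12 - wx²/2 = 7·12·(36/5)/2 - 7·12²/12 - 7·(36/5)²/2 = 924/25 kN·m
Load 2 — applied couple M₀=-5 kN·m at a=6 m (b=L-a=6):
  M_2 = R_Ax - M_A - M₀  [x>a] with R_A=-5/8, M_A=-5/4 = (-5/8)·(36/5) - (-5/4) - (-5) = 7/4 kN·m
Superposition: M = Σ M_i = 3871/100 kN·m ≈ 38.710000 kN·m

M(36/5) = 3871/100 kN·m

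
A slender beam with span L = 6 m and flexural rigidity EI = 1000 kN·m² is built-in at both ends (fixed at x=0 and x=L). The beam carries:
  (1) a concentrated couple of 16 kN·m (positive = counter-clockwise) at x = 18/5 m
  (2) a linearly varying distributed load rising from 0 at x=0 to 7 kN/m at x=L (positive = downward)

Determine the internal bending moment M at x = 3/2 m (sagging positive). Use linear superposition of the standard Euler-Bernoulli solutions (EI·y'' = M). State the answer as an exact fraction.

M(3/2) = 827/800 kN·m

Load 1 — applied couple M₀=16 kN·m at a=18/5 m (b=L-a=12/5):
  M_1 = R_Ax - M_A  [x≤a] with R_A=96/25, M_A=128/25 = (96/25)·(3/2) - (128/25) = 16/25 kN·m
Load 2 — triangular load w₀=7 kN/m (0→w₀ over full span):
  M_2 = 3w₀Lx/20 - w₀L²/30 - w₀x³/(6L) = 3·7·6·(3/2)/20 - 7·6²/30 - 7·(3/2)³/(6·6) = 63/160 kN·m
Superposition: M = Σ M_i = 827/800 kN·m ≈ 1.033750 kN·m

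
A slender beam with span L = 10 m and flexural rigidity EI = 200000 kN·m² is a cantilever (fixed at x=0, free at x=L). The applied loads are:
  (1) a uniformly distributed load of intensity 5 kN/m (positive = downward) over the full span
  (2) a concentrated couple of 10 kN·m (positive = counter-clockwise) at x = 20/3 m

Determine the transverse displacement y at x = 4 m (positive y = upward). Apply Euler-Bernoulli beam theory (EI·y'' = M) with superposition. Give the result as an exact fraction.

y(4) = -9/1250 m

Load 1 — uniform load w=5 kN/m over full span:
  y_1 = -wx²(x²-4Lx+6L²)/(24EI) = -5·4²·(4²-4·10·4+6·10²)/(24·200000) = -19/2500 m
Load 2 — applied couple M₀=10 kN·m at a=20/3 m (b=L-a=10/3):
  y_2 = M₀x²/(2EI)  [x≤a] = 10·4²/(2·200000) = 1/2500 m
Superposition: y = Σ y_i = -9/1250 m ≈ -0.007200 m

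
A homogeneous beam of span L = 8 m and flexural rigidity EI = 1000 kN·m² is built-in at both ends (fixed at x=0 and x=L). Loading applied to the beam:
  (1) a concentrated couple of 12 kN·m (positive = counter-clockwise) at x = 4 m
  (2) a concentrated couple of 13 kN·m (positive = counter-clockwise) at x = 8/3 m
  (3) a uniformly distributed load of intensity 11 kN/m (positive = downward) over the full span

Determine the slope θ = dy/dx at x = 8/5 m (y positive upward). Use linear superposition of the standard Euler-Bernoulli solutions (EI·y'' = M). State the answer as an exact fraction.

Load 1 — applied couple M₀=12 kN·m at a=4 m (b=L-a=4):
  θ_1 = (R_Ax²/2 - M_Ax)/EI  [x≤a] with R_A=9/4, M_A=3 = ((9/4)·(8/5)²/2 - 3·(8/5))/1000 = -6/3125 rad
Load 2 — applied couple M₀=13 kN·m at a=8/3 m (b=L-a=16/3):
  θ_2 = (R_Ax²/2 - M_Ax)/EI  [x≤a] with R_A=13/6, M_A=0 = ((13/6)·(8/5)²/2 - 0·(8/5))/1000 = 26/9375 rad
Load 3 — uniform load w=11 kN/m over full span:
  θ_3 = -wx(L-x)(L-2x)/(12EI) = -11·(8/5)·(8-(8/5))·(8-2·(8/5))/(12·1000) = -704/15625 rad
Superposition: θ = Σ θ_i = -2072/46875 rad ≈ -0.044203 rad

θ(8/5) = -2072/46875 rad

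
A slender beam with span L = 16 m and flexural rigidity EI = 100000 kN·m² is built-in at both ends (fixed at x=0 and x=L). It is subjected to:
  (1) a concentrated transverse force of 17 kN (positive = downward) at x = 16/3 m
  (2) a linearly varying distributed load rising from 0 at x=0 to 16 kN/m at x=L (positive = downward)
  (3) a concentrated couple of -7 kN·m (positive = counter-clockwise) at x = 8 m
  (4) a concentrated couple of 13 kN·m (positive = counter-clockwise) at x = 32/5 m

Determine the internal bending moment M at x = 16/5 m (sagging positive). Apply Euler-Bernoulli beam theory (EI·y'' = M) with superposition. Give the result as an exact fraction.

Load 1 — point force P=17 kN at a=16/3 m (b=L-a=32/3):
  M_1 = Pb²(3a+b)x/L³ - Pab²/L²  [x≤a] = 17·(32/3)²·(3·(16/3)+(32/3))·(16/5)/16³ - 17·(16/3)·(32/3)²/16² = 0 kN·m
Load 2 — triangular load w₀=16 kN/m (0→w₀ over full span):
  M_2 = 3w₀Lx/20 - w₀L²/30 - w₀x³/(6L) = 3·16·16·(16/5)/20 - 16·16²/30 - 16·(16/5)³/(6·16) = -7168/375 kN·m
Load 3 — applied couple M₀=-7 kN·m at a=8 m (b=L-a=8):
  M_3 = R_Ax - M_A  [x≤a] with R_A=-21/32, M_A=-7/4 = (-21/32)·(16/5) - (-7/4) = -7/20 kN·m
Load 4 — applied couple M₀=13 kN·m at a=32/5 m (b=L-a=48/5):
  M_4 = R_Ax - M_A  [x≤a] with R_A=117/100, M_A=39/25 = (117/100)·(16/5) - (39/25) = 273/125 kN·m
Superposition: M = Σ M_i = -25921/1500 kN·m ≈ -17.280667 kN·m

M(16/5) = -25921/1500 kN·m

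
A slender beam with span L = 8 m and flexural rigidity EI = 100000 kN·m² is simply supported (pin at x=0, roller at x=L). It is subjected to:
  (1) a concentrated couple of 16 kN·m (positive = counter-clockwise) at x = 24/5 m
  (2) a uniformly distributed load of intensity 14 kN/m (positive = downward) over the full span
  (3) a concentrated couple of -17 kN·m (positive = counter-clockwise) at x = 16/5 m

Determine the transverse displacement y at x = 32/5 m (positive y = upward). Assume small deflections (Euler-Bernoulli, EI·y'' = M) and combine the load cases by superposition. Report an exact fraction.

y(32/5) = -27244/5859375 m

Load 1 — applied couple M₀=16 kN·m at a=24/5 m (b=L-a=16/5):
  y_1 = (M₀x³/(6L)-M₀(x-a)²/2+C₁x)/EI  [x>a] with C₁=M₀(3b²-L²)/(6L)=-832/75 = (16·(32/5)³/(6·8)-16·((32/5)-(24/5))²/2+(-832/75)·(32/5))/100000 = -16/390625 m
Load 2 — uniform load w=14 kN/m over full span:
  y_2 = -wx(L³-2Lx²+x³)/(24EI) = -14·(32/5)·(8³-2·8·(32/5)²+(32/5)³)/(24·100000) = -25984/5859375 m
Load 3 — applied couple M₀=-17 kN·m at a=16/5 m (b=L-a=24/5):
  y_3 = (M₀x³/(6L)-M₀(x-a)²/2+C₁x)/EI  [x>a] with C₁=M₀(3b²-L²)/(6L)=-136/75 = ((-17)·(32/5)³/(6·8)-(-17)·((32/5)-(16/5))²/2+(-136/75)·(32/5))/100000 = -68/390625 m
Superposition: y = Σ y_i = -27244/5859375 m ≈ -0.004650 m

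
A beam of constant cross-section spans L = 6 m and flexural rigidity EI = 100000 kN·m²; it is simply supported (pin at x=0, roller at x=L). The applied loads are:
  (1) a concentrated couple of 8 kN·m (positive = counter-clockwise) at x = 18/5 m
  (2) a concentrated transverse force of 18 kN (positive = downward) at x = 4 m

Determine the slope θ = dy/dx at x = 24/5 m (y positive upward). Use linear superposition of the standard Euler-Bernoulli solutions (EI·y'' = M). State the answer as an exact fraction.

θ(24/5) = 103/312500 rad

Load 1 — applied couple M₀=8 kN·m at a=18/5 m (b=L-a=12/5):
  θ_1 = (M₀x²/(2L)-M₀(x-a)+C₁)/EI  [x>a] with C₁=M₀(3b²-L²)/(6L)=-104/25 = (8·(24/5)²/(2·6)-8·((24/5)-(18/5))+(-104/25))/100000 = 1/62500 rad
Load 2 — point force P=18 kN at a=4 m (b=L-a=2):
  θ_2 = -Pa(2L²-6Lx+3x²+a²)/(6LEI)  [x>a] = -18·4·(2·6²-6·6·(24/5)+3·(24/5)²+4²)/(6·6·100000) = 49/156250 rad
Superposition: θ = Σ θ_i = 103/312500 rad ≈ 0.000330 rad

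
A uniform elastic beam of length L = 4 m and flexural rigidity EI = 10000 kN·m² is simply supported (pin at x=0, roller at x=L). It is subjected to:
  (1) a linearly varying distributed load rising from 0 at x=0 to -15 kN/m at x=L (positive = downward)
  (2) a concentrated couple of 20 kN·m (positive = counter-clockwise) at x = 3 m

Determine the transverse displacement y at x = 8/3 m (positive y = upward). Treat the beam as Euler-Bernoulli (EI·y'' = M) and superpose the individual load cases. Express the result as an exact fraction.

Load 1 — triangular load w₀=-15 kN/m (0→w₀ over full span):
  y_1 = -w₀x(7L⁴-10L²x²+3x⁴)/(360LEI) = -(-15)·(8/3)·(7·4⁴-10·4²·(8/3)²+3·(8/3)⁴)/(360·4·10000) = 68/30375 m
Load 2 — applied couple M₀=20 kN·m at a=3 m (b=L-a=1):
  y_2 = (M₀x³/(6L)+C₁x)/EI  [x≤a] with C₁=M₀(3b²-L²)/(6L)=-65/6 = (20·(8/3)³/(6·4)+(-65/6)·(8/3))/10000 = -53/40500 m
Superposition: y = Σ y_i = 113/121500 m ≈ 0.000930 m

y(8/3) = 113/121500 m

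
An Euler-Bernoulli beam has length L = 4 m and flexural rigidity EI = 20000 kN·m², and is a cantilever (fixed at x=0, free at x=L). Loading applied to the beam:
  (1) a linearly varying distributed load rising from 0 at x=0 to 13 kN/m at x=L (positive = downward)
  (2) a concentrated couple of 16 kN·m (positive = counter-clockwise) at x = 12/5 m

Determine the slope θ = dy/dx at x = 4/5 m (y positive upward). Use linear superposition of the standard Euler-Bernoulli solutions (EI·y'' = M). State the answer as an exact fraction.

Load 1 — triangular load w₀=13 kN/m (0→w₀ over full span):
  θ_1 = (w₀Lx²/4-w₀L²x/3-w₀x⁴/(24L))/EI = (13·4·(4/5)²/4-13·4²·(4/5)/3-13·(4/5)⁴/(24·4))/20000 = -11063/4687500 rad
Load 2 — applied couple M₀=16 kN·m at a=12/5 m (b=L-a=8/5):
  θ_2 = M₀x/EI  [x≤a] = 16·(4/5)/20000 = 2/3125 rad
Superposition: θ = Σ θ_i = -8063/4687500 rad ≈ -0.001720 rad

θ(4/5) = -8063/4687500 rad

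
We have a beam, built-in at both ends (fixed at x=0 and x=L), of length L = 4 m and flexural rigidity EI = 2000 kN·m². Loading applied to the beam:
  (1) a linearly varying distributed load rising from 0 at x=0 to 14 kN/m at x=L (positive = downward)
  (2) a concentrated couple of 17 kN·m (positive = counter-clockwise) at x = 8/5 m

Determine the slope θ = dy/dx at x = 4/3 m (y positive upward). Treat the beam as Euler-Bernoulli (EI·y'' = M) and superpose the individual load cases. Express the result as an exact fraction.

Load 1 — triangular load w₀=14 kN/m (0→w₀ over full span):
  θ_1 = -w₀(2x(L-x)(L-2x)(x+2L)+x²(L-x)²)/(120LEI) = -14·(2·(4/3)·(4-(4/3))·(4-2·(4/3))·((4/3)+2·4)+(4/3)²·(4-(4/3))²)/(120·4·2000) = -224/151875 rad
Load 2 — applied couple M₀=17 kN·m at a=8/5 m (b=L-a=12/5):
  θ_2 = (R_Ax²/2 - M_Ax)/EI  [x≤a] with R_A=153/25, M_A=51/25 = ((153/25)·(4/3)²/2 - (51/25)·(4/3))/2000 = 17/12500 rad
Superposition: θ = Σ θ_i = -349/3037500 rad ≈ -0.000115 rad

θ(4/3) = -349/3037500 rad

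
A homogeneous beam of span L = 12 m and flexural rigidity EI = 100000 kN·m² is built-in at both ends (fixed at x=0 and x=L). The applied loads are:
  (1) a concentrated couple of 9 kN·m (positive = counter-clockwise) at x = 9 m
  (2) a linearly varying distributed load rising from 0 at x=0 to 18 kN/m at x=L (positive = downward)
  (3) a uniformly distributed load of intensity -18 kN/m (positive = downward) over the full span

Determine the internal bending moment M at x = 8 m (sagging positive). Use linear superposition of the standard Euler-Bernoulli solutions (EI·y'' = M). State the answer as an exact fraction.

M(8) = -1861/80 kN·m

Load 1 — applied couple M₀=9 kN·m at a=9 m (b=L-a=3):
  M_1 = R_Ax - M_A  [x≤a] with R_A=27/32, M_A=45/16 = (27/32)·8 - (45/16) = 63/16 kN·m
Load 2 — triangular load w₀=18 kN/m (0→w₀ over full span):
  M_2 = 3w₀Lx/20 - w₀L²/30 - w₀x³/(6L) = 3·18·12·8/20 - 18·12²/30 - 18·8³/(6·12) = 224/5 kN·m
Load 3 — uniform load w=-18 kN/m over full span:
  M_3 = wLx/2 - wL²/12 - wx²/2 = (-18)·12·8/2 - (-18)·12²/12 - (-18)·8²/2 = -72 kN·m
Superposition: M = Σ M_i = -1861/80 kN·m ≈ -23.262500 kN·m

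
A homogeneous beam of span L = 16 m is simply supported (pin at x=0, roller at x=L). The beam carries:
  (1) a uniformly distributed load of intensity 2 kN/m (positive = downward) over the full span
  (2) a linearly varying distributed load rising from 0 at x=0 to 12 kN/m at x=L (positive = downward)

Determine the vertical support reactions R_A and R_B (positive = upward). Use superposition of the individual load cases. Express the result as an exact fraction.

Load 1 — uniform load w=2 kN/m over full span:
  R_A = wL/2 = 2·16/2 = 16 kN
  R_B = wL/2 = 2·16/2 = 16 kN
Load 2 — triangular load w₀=12 kN/m (0→w₀ over full span):
  R_A = w₀L/6 = 12·16/6 = 32 kN
  R_B = w₀L/3 = 12·16/3 = 64 kN
Superposition: R_A = 48 kN, R_B = 80 kN

R_A = 48 kN, R_B = 80 kN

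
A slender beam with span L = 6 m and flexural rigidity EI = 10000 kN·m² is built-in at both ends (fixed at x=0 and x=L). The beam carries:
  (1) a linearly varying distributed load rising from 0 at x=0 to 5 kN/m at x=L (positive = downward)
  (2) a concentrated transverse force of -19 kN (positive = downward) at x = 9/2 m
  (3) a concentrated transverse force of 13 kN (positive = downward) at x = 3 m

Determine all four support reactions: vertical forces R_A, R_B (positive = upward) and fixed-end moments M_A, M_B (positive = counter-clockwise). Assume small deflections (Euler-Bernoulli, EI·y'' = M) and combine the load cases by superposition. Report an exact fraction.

R_A = 257/32 kN, M_A = 333/32 kN·m, R_B = 31/32 kN, M_B = -87/32 kN·m

Load 1 — triangular load w₀=5 kN/m (0→w₀ over full span):
  R_A = 3w₀L/20 = 3·5·6/20 = 9/2 kN
  M_A = w₀L²/30 = 5·6²/30 = 6 kN·m
  R_B = 7w₀L/20 = 7·5·6/20 = 21/2 kN
  M_B = -w₀L²/20 = -5·6²/20 = -9 kN·m
Load 2 — point force P=-19 kN at a=9/2 m (b=L-a=3/2):
  R_A = Pb²(3a+b)/L³ = (-19)·(3/2)²·(3·(9/2)+(3/2))/6³ = -95/32 kN
  M_A = Pab²/L² = (-19)·(9/2)·(3/2)²/6² = -171/32 kN·m
  R_B = Pa²(a+3b)/L³ = (-19)·(9/2)²·((9/2)+3·(3/2))/6³ = -513/32 kN
  M_B = -Pa²b/L² = -(-19)·(9/2)²·(3/2)/6² = 513/32 kN·m
Load 3 — point force P=13 kN at a=3 m (b=L-a=3):
  R_A = Pb²(3a+b)/L³ = 13·3²·(3·3+3)/6³ = 13/2 kN
  M_A = Pab²/L² = 13·3·3²/6² = 39/4 kN·m
  R_B = Pa²(a+3b)/L³ = 13·3²·(3+3·3)/6³ = 13/2 kN
  M_B = -Pa²b/L² = -13·3²·3/6² = -39/4 kN·m
Superposition: R_A = 257/32 kN, M_A = 333/32 kN·m, R_B = 31/32 kN, M_B = -87/32 kN·m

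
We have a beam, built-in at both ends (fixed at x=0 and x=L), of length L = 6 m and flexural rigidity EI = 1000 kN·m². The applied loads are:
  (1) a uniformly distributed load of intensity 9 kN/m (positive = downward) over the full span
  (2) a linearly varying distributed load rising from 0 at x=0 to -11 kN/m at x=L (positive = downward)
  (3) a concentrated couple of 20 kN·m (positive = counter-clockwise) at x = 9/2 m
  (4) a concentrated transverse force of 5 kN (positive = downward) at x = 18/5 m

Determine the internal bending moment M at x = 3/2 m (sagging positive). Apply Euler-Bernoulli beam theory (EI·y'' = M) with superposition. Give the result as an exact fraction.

M(3/2) = 1513/800 kN·m

Load 1 — uniform load w=9 kN/m over full span:
  M_1 = wLx/2 - wL²/12 - wx²/2 = 9·6·(3/2)/2 - 9·6²/12 - 9·(3/2)²/2 = 27/8 kN·m
Load 2 — triangular load w₀=-11 kN/m (0→w₀ over full span):
  M_2 = 3w₀Lx/20 - w₀L²/30 - w₀x³/(6L) = 3·(-11)·6·(3/2)/20 - (-11)·6²/30 - (-11)·(3/2)³/(6·6) = -99/160 kN·m
Load 3 — applied couple M₀=20 kN·m at a=9/2 m (b=L-a=3/2):
  M_3 = R_Ax - M_A  [x≤a] with R_A=15/4, M_A=25/4 = (15/4)·(3/2) - (25/4) = -5/8 kN·m
Load 4 — point force P=5 kN at a=18/5 m (b=L-a=12/5):
  M_4 = Pb²(3a+b)x/L³ - Pab²/L²  [x≤a] = 5·(12/5)²·(3·(18/5)+(12/5))·(3/2)/6³ - 5·(18/5)·(12/5)²/6² = -6/25 kN·m
Superposition: M = Σ M_i = 1513/800 kN·m ≈ 1.891250 kN·m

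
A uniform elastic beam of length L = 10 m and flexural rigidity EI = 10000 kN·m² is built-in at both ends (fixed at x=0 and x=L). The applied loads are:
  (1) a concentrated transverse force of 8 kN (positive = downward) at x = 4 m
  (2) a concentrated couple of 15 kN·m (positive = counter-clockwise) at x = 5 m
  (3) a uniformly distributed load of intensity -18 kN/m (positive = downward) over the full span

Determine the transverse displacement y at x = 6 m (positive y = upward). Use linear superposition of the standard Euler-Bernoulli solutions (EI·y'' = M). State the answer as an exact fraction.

Load 1 — point force P=8 kN at a=4 m (b=L-a=6):
  y_1 = -Pa²(L-x)²(3bL-(3b+a)(L-x))/(6L³EI)  [x>a] = -8·4²·(10-6)²·(3·6·10-(3·6+4)·(10-6))/(6·10³·10000) = -736/234375 m
Load 2 — applied couple M₀=15 kN·m at a=5 m (b=L-a=5):
  y_2 = (R_Ax³/6 - M_Ax²/2 - M₀(x-a)²/2)/EI  [x>a] with R_A=9/4, M_A=15/4 = ((9/4)·6³/6 - (15/4)·6²/2 - 15·(6-5)²/2)/10000 = 3/5000 m
Load 3 — uniform load w=-18 kN/m over full span:
  y_3 = -wx²(L-x)²/(24EI) = -(-18)·6²·(10-6)²/(24·10000) = 27/625 m
Superposition: y = Σ y_i = 76237/1875000 m ≈ 0.040660 m

y(6) = 76237/1875000 m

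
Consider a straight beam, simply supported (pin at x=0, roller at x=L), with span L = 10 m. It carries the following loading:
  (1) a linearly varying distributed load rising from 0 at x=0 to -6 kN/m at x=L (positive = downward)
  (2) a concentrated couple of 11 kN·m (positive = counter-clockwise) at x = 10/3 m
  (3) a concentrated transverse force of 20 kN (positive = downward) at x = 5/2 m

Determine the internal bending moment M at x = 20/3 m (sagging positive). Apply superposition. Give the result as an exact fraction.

M(20/3) = -649/27 kN·m

Load 1 — triangular load w₀=-6 kN/m (0→w₀ over full span):
  M_1 = w₀Lx/6 - w₀x³/(6L) = (-6)·10·(20/3)/6 - (-6)·(20/3)³/(6·10) = -1000/27 kN·m
Load 2 — applied couple M₀=11 kN·m at a=10/3 m (b=L-a=20/3):
  M_2 = M₀x/L - M₀  [x>a] = 11·(20/3)/10 - 11 = -11/3 kN·m
Load 3 — point force P=20 kN at a=5/2 m (b=L-a=15/2):
  M_3 = Pa(L-x)/L  [x>a] = 20·(5/2)·(10-(20/3))/10 = 50/3 kN·m
Superposition: M = Σ M_i = -649/27 kN·m ≈ -24.037037 kN·m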